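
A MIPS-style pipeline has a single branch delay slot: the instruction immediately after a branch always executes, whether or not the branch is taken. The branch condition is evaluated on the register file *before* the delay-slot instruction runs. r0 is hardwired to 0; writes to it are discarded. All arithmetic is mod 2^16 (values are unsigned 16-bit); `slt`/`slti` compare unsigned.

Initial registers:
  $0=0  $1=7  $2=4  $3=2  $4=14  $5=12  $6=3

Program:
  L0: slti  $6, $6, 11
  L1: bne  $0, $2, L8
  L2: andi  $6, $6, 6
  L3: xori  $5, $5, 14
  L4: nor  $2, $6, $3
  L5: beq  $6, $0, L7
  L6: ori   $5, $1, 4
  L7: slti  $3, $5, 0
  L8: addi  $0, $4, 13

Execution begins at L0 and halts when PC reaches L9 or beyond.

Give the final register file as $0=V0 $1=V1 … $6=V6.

$0=0 $1=7 $2=4 $3=2 $4=14 $5=12 $6=0

PC=0  slti  $6, $6, 11       | $0=0 $1=7 $2=4 $3=2 $4=14 $5=12 $6=1
PC=1  bne  $0, $2, L8        | $0=0 $1=7 $2=4 $3=2 $4=14 $5=12 $6=1  [TAKEN]
PC=2  andi  $6, $6, 6        | $0=0 $1=7 $2=4 $3=2 $4=14 $5=12 $6=0
PC=8  addi  $0, $4, 13       | $0=0 $1=7 $2=4 $3=2 $4=14 $5=12 $6=0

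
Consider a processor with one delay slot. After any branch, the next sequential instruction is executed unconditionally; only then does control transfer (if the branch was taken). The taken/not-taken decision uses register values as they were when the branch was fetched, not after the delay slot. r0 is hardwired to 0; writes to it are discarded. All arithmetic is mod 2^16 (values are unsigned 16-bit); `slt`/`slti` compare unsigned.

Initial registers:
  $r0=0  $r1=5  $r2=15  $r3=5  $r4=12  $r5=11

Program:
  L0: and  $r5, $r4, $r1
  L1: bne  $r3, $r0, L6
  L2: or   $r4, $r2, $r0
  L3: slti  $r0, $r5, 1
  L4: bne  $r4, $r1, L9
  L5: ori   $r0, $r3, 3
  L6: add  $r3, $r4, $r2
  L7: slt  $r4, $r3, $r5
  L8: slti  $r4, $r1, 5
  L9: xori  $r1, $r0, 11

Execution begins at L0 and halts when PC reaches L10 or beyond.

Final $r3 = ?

#0 and  $r5, $r4, $r1 ; 0/5/15/5/12/4
#1 bne  $r3, $r0, L6 ; 0/5/15/5/12/4 ; →target
#2 or   $r4, $r2, $r0 ; 0/5/15/5/15/4
#6 add  $r3, $r4, $r2 ; 0/5/15/30/15/4
#7 slt  $r4, $r3, $r5 ; 0/5/15/30/0/4
#8 slti  $r4, $r1, 5 ; 0/5/15/30/0/4
#9 xori  $r1, $r0, 11 ; 0/11/15/30/0/4

30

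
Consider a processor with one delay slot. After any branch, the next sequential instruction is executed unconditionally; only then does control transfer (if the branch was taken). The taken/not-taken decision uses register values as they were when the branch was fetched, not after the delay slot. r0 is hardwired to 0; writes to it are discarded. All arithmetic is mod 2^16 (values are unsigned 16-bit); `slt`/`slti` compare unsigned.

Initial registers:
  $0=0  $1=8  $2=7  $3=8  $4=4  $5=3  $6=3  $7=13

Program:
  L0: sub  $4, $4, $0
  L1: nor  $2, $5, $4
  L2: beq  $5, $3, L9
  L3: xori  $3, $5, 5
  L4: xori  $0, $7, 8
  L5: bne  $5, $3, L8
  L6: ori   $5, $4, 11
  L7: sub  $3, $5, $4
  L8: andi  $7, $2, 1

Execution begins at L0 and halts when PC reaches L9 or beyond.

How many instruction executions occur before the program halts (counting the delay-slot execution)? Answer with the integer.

PC=0  sub  $4, $4, $0        | $0=0 $1=8 $2=7 $3=8 $4=4 $5=3 $6=3 $7=13
PC=1  nor  $2, $5, $4        | $0=0 $1=8 $2=65528 $3=8 $4=4 $5=3 $6=3 $7=13
PC=2  beq  $5, $3, L9        | $0=0 $1=8 $2=65528 $3=8 $4=4 $5=3 $6=3 $7=13  [not taken]
PC=3  xori  $3, $5, 5        | $0=0 $1=8 $2=65528 $3=6 $4=4 $5=3 $6=3 $7=13
PC=4  xori  $0, $7, 8        | $0=0 $1=8 $2=65528 $3=6 $4=4 $5=3 $6=3 $7=13
PC=5  bne  $5, $3, L8        | $0=0 $1=8 $2=65528 $3=6 $4=4 $5=3 $6=3 $7=13  [TAKEN]
PC=6  ori   $5, $4, 11       | $0=0 $1=8 $2=65528 $3=6 $4=4 $5=15 $6=3 $7=13
PC=8  andi  $7, $2, 1        | $0=0 $1=8 $2=65528 $3=6 $4=4 $5=15 $6=3 $7=0

8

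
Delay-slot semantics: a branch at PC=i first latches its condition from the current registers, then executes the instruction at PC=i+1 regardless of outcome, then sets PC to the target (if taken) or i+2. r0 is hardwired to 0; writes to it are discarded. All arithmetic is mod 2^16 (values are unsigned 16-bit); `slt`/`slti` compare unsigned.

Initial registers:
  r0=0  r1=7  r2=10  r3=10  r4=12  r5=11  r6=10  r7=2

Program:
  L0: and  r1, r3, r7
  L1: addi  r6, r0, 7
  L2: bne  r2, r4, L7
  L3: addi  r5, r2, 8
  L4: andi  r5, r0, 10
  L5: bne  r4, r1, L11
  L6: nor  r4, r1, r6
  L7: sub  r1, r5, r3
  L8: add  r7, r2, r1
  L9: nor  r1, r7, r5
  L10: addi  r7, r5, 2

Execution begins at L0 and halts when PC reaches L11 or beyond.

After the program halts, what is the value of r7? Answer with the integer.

20

#0 and  r1, r3, r7 ; 0/2/10/10/12/11/10/2
#1 addi  r6, r0, 7 ; 0/2/10/10/12/11/7/2
#2 bne  r2, r4, L7 ; 0/2/10/10/12/11/7/2 ; →target
#3 addi  r5, r2, 8 ; 0/2/10/10/12/18/7/2
#7 sub  r1, r5, r3 ; 0/8/10/10/12/18/7/2
#8 add  r7, r2, r1 ; 0/8/10/10/12/18/7/18
#9 nor  r1, r7, r5 ; 0/65517/10/10/12/18/7/18
#10 addi  r7, r5, 2 ; 0/65517/10/10/12/18/7/20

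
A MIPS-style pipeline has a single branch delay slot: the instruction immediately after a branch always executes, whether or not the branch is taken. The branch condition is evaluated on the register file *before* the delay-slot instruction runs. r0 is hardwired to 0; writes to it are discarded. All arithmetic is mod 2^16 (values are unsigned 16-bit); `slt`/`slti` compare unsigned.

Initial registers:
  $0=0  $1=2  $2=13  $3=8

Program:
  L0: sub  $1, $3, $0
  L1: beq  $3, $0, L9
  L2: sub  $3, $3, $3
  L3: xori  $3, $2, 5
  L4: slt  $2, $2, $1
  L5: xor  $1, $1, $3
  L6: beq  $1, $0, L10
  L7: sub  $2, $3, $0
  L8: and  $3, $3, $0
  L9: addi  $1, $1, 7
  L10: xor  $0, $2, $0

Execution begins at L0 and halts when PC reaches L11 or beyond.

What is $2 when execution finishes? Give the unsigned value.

#0 sub  $1, $3, $0 ; 0/8/13/8
#1 beq  $3, $0, L9 ; 0/8/13/8 ; →fallthru
#2 sub  $3, $3, $3 ; 0/8/13/0
#3 xori  $3, $2, 5 ; 0/8/13/8
#4 slt  $2, $2, $1 ; 0/8/0/8
#5 xor  $1, $1, $3 ; 0/0/0/8
#6 beq  $1, $0, L10 ; 0/0/0/8 ; →target
#7 sub  $2, $3, $0 ; 0/0/8/8
#10 xor  $0, $2, $0 ; 0/0/8/8

8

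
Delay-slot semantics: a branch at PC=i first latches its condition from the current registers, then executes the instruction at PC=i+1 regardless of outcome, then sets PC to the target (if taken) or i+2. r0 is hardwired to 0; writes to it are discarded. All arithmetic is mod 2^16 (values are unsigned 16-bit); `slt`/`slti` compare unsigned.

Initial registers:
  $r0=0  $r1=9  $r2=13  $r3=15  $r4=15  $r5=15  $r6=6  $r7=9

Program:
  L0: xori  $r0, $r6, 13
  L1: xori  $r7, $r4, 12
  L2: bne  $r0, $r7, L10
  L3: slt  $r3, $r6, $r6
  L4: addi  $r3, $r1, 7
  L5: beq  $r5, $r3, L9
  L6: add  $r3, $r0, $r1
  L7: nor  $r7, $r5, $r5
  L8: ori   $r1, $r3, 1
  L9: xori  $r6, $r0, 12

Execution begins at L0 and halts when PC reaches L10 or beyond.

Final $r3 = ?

PC=0  xori  $r0, $r6, 13     | $r0=0 $r1=9 $r2=13 $r3=15 $r4=15 $r5=15 $r6=6 $r7=9
PC=1  xori  $r7, $r4, 12     | $r0=0 $r1=9 $r2=13 $r3=15 $r4=15 $r5=15 $r6=6 $r7=3
PC=2  bne  $r0, $r7, L10     | $r0=0 $r1=9 $r2=13 $r3=15 $r4=15 $r5=15 $r6=6 $r7=3  [TAKEN]
PC=3  slt  $r3, $r6, $r6     | $r0=0 $r1=9 $r2=13 $r3=0 $r4=15 $r5=15 $r6=6 $r7=3

0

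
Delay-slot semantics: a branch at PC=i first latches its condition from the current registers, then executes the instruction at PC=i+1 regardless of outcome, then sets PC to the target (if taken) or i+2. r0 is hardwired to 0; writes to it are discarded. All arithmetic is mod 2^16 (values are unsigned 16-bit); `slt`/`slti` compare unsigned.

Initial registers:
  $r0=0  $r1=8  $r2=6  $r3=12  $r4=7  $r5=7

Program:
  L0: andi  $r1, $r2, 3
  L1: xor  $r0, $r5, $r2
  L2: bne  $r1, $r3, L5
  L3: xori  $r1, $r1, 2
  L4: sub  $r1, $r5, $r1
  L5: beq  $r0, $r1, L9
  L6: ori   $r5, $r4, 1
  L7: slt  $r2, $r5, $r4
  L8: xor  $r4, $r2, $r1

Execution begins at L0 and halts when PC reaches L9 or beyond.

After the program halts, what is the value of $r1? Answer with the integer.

PC=0  andi  $r1, $r2, 3      | $r0=0 $r1=2 $r2=6 $r3=12 $r4=7 $r5=7
PC=1  xor  $r0, $r5, $r2     | $r0=0 $r1=2 $r2=6 $r3=12 $r4=7 $r5=7
PC=2  bne  $r1, $r3, L5      | $r0=0 $r1=2 $r2=6 $r3=12 $r4=7 $r5=7  [TAKEN]
PC=3  xori  $r1, $r1, 2      | $r0=0 $r1=0 $r2=6 $r3=12 $r4=7 $r5=7
PC=5  beq  $r0, $r1, L9      | $r0=0 $r1=0 $r2=6 $r3=12 $r4=7 $r5=7  [TAKEN]
PC=6  ori   $r5, $r4, 1      | $r0=0 $r1=0 $r2=6 $r3=12 $r4=7 $r5=7

0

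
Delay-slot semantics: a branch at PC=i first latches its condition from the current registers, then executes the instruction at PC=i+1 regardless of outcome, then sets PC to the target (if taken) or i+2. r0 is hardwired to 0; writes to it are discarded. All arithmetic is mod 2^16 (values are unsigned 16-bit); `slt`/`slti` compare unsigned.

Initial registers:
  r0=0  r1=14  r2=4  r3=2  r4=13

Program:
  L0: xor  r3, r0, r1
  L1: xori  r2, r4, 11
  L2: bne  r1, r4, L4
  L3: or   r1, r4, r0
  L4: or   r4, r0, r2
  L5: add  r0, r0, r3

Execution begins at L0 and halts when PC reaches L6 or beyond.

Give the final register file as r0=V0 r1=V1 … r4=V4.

r0=0 r1=13 r2=6 r3=14 r4=6

#0 xor  r3, r0, r1 ; 0/14/4/14/13
#1 xori  r2, r4, 11 ; 0/14/6/14/13
#2 bne  r1, r4, L4 ; 0/14/6/14/13 ; →target
#3 or   r1, r4, r0 ; 0/13/6/14/13
#4 or   r4, r0, r2 ; 0/13/6/14/6
#5 add  r0, r0, r3 ; 0/13/6/14/6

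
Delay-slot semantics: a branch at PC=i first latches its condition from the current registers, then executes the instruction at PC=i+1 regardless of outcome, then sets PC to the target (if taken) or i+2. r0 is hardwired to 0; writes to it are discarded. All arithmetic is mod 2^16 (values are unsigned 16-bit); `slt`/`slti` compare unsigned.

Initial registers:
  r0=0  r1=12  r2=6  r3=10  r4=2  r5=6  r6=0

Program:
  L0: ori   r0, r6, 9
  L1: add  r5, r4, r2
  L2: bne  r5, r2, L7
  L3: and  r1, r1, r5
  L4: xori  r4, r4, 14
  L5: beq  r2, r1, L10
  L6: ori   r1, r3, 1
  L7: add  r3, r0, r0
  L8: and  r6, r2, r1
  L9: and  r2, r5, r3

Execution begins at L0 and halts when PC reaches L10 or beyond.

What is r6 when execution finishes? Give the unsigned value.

0

PC=0  ori   r0, r6, 9        | r0=0 r1=12 r2=6 r3=10 r4=2 r5=6 r6=0
PC=1  add  r5, r4, r2        | r0=0 r1=12 r2=6 r3=10 r4=2 r5=8 r6=0
PC=2  bne  r5, r2, L7        | r0=0 r1=12 r2=6 r3=10 r4=2 r5=8 r6=0  [TAKEN]
PC=3  and  r1, r1, r5        | r0=0 r1=8 r2=6 r3=10 r4=2 r5=8 r6=0
PC=7  add  r3, r0, r0        | r0=0 r1=8 r2=6 r3=0 r4=2 r5=8 r6=0
PC=8  and  r6, r2, r1        | r0=0 r1=8 r2=6 r3=0 r4=2 r5=8 r6=0
PC=9  and  r2, r5, r3        | r0=0 r1=8 r2=0 r3=0 r4=2 r5=8 r6=0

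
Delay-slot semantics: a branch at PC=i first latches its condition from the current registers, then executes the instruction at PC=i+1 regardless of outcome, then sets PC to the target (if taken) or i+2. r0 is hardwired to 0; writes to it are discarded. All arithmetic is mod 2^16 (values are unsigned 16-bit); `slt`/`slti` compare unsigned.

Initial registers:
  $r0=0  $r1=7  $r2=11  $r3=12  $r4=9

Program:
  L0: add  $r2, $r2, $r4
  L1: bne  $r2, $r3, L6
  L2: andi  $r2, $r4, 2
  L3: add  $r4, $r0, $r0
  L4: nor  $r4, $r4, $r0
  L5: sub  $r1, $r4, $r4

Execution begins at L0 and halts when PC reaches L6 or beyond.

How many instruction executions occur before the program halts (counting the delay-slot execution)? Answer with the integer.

3

  step pc=0: add  $r2, $r2, $r4  regs=(0,7,20,12,9)
  step pc=1: bne  $r2, $r3, L6  cond=T  regs=(0,7,20,12,9)
  step pc=2: andi  $r2, $r4, 2  regs=(0,7,0,12,9)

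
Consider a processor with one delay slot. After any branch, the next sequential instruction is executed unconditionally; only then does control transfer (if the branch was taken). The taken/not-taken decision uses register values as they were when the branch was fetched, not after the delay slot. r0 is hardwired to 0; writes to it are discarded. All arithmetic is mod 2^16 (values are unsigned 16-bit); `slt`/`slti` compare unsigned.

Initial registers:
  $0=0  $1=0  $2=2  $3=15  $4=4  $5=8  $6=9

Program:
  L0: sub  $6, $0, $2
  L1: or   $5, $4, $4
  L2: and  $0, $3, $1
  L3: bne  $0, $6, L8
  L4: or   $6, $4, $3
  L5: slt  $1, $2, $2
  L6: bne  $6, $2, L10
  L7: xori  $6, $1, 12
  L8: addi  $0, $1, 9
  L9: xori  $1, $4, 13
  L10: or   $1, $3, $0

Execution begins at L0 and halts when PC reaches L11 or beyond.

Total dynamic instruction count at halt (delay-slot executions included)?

8

#0 sub  $6, $0, $2 ; 0/0/2/15/4/8/65534
#1 or   $5, $4, $4 ; 0/0/2/15/4/4/65534
#2 and  $0, $3, $1 ; 0/0/2/15/4/4/65534
#3 bne  $0, $6, L8 ; 0/0/2/15/4/4/65534 ; →target
#4 or   $6, $4, $3 ; 0/0/2/15/4/4/15
#8 addi  $0, $1, 9 ; 0/0/2/15/4/4/15
#9 xori  $1, $4, 13 ; 0/9/2/15/4/4/15
#10 or   $1, $3, $0 ; 0/15/2/15/4/4/15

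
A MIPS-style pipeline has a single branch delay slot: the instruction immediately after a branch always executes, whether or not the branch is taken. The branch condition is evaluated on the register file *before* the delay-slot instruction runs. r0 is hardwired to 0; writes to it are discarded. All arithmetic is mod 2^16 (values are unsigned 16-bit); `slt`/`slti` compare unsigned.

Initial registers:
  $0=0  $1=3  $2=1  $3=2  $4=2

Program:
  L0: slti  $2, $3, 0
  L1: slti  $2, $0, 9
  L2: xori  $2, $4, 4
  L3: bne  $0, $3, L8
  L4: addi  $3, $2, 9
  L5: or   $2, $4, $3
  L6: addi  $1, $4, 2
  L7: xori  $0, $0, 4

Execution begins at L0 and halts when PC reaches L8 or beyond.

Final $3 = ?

15

PC=0  slti  $2, $3, 0        | $0=0 $1=3 $2=0 $3=2 $4=2
PC=1  slti  $2, $0, 9        | $0=0 $1=3 $2=1 $3=2 $4=2
PC=2  xori  $2, $4, 4        | $0=0 $1=3 $2=6 $3=2 $4=2
PC=3  bne  $0, $3, L8        | $0=0 $1=3 $2=6 $3=2 $4=2  [TAKEN]
PC=4  addi  $3, $2, 9        | $0=0 $1=3 $2=6 $3=15 $4=2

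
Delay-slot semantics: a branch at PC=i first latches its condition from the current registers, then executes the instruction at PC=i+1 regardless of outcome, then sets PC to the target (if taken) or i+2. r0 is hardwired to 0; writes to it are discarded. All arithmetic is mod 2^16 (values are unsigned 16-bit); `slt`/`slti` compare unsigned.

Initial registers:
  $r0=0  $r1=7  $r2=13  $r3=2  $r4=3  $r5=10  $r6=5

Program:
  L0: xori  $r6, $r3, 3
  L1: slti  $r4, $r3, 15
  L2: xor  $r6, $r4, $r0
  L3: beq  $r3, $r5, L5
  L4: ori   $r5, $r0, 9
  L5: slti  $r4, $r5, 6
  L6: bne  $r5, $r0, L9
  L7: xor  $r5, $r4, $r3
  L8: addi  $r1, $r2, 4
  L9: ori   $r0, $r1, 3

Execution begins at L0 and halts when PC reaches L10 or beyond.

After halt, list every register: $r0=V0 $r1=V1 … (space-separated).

PC=0  xori  $r6, $r3, 3      | $r0=0 $r1=7 $r2=13 $r3=2 $r4=3 $r5=10 $r6=1
PC=1  slti  $r4, $r3, 15     | $r0=0 $r1=7 $r2=13 $r3=2 $r4=1 $r5=10 $r6=1
PC=2  xor  $r6, $r4, $r0     | $r0=0 $r1=7 $r2=13 $r3=2 $r4=1 $r5=10 $r6=1
PC=3  beq  $r3, $r5, L5      | $r0=0 $r1=7 $r2=13 $r3=2 $r4=1 $r5=10 $r6=1  [not taken]
PC=4  ori   $r5, $r0, 9      | $r0=0 $r1=7 $r2=13 $r3=2 $r4=1 $r5=9 $r6=1
PC=5  slti  $r4, $r5, 6      | $r0=0 $r1=7 $r2=13 $r3=2 $r4=0 $r5=9 $r6=1
PC=6  bne  $r5, $r0, L9      | $r0=0 $r1=7 $r2=13 $r3=2 $r4=0 $r5=9 $r6=1  [TAKEN]
PC=7  xor  $r5, $r4, $r3     | $r0=0 $r1=7 $r2=13 $r3=2 $r4=0 $r5=2 $r6=1
PC=9  ori   $r0, $r1, 3      | $r0=0 $r1=7 $r2=13 $r3=2 $r4=0 $r5=2 $r6=1

$r0=0 $r1=7 $r2=13 $r3=2 $r4=0 $r5=2 $r6=1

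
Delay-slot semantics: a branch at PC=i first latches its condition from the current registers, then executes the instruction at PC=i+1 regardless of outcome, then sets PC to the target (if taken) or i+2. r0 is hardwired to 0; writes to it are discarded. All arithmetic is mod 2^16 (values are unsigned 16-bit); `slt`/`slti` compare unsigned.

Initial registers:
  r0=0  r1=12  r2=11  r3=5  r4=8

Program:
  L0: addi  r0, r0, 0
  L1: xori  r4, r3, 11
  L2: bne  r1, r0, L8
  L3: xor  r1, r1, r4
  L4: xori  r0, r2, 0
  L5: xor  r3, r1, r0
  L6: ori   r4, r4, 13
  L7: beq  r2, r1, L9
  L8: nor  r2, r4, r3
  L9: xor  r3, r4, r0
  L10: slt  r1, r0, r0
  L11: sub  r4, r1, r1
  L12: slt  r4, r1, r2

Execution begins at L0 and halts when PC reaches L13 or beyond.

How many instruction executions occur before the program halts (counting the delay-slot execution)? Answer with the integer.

9

[0] addi  r0, r0, 0  →  {r0:0, r1:12, r2:11, r3:5, r4:8}
[1] xori  r4, r3, 11  →  {r0:0, r1:12, r2:11, r3:5, r4:14}
[2] bne  r1, r0, L8  →  {r0:0, r1:12, r2:11, r3:5, r4:14}  ⟨branch taken⟩
[3] xor  r1, r1, r4  →  {r0:0, r1:2, r2:11, r3:5, r4:14}
[8] nor  r2, r4, r3  →  {r0:0, r1:2, r2:65520, r3:5, r4:14}
[9] xor  r3, r4, r0  →  {r0:0, r1:2, r2:65520, r3:14, r4:14}
[10] slt  r1, r0, r0  →  {r0:0, r1:0, r2:65520, r3:14, r4:14}
[11] sub  r4, r1, r1  →  {r0:0, r1:0, r2:65520, r3:14, r4:0}
[12] slt  r4, r1, r2  →  {r0:0, r1:0, r2:65520, r3:14, r4:1}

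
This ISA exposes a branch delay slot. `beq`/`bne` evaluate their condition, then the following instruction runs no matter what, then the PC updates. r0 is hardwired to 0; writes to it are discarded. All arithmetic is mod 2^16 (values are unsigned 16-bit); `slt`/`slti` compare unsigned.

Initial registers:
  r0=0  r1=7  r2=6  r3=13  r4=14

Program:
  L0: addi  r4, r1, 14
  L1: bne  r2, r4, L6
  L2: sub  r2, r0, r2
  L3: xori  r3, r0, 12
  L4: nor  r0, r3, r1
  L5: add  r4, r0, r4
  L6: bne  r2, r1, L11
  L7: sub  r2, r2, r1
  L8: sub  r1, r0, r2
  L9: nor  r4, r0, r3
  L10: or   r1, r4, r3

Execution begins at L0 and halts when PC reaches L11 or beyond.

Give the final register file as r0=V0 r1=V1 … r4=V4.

r0=0 r1=7 r2=65523 r3=13 r4=21

#0 addi  r4, r1, 14 ; 0/7/6/13/21
#1 bne  r2, r4, L6 ; 0/7/6/13/21 ; →target
#2 sub  r2, r0, r2 ; 0/7/65530/13/21
#6 bne  r2, r1, L11 ; 0/7/65530/13/21 ; →target
#7 sub  r2, r2, r1 ; 0/7/65523/13/21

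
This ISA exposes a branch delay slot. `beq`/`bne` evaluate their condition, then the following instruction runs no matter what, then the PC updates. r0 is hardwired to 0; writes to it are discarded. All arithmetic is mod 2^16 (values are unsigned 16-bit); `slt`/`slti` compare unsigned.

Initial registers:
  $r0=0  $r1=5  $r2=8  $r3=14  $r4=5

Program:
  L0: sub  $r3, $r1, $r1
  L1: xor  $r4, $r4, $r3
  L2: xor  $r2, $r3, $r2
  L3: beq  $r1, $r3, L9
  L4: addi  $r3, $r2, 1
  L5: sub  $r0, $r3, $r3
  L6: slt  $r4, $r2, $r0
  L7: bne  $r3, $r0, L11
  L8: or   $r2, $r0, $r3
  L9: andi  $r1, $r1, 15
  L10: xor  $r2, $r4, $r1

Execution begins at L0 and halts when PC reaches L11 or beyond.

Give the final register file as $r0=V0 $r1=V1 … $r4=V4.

PC=0  sub  $r3, $r1, $r1     | $r0=0 $r1=5 $r2=8 $r3=0 $r4=5
PC=1  xor  $r4, $r4, $r3     | $r0=0 $r1=5 $r2=8 $r3=0 $r4=5
PC=2  xor  $r2, $r3, $r2     | $r0=0 $r1=5 $r2=8 $r3=0 $r4=5
PC=3  beq  $r1, $r3, L9      | $r0=0 $r1=5 $r2=8 $r3=0 $r4=5  [not taken]
PC=4  addi  $r3, $r2, 1      | $r0=0 $r1=5 $r2=8 $r3=9 $r4=5
PC=5  sub  $r0, $r3, $r3     | $r0=0 $r1=5 $r2=8 $r3=9 $r4=5
PC=6  slt  $r4, $r2, $r0     | $r0=0 $r1=5 $r2=8 $r3=9 $r4=0
PC=7  bne  $r3, $r0, L11     | $r0=0 $r1=5 $r2=8 $r3=9 $r4=0  [TAKEN]
PC=8  or   $r2, $r0, $r3     | $r0=0 $r1=5 $r2=9 $r3=9 $r4=0

$r0=0 $r1=5 $r2=9 $r3=9 $r4=0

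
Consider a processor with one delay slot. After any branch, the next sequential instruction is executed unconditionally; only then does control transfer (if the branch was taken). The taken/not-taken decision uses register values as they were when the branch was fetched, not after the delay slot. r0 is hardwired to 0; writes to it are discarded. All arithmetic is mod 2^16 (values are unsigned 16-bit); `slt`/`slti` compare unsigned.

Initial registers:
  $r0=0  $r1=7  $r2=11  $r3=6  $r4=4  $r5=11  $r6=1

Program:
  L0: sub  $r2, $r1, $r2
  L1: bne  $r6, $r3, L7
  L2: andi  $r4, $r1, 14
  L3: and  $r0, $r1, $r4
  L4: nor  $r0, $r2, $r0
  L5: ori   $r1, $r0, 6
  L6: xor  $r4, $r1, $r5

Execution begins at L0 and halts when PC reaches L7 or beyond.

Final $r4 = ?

6

#0 sub  $r2, $r1, $r2 ; 0/7/65532/6/4/11/1
#1 bne  $r6, $r3, L7 ; 0/7/65532/6/4/11/1 ; →target
#2 andi  $r4, $r1, 14 ; 0/7/65532/6/6/11/1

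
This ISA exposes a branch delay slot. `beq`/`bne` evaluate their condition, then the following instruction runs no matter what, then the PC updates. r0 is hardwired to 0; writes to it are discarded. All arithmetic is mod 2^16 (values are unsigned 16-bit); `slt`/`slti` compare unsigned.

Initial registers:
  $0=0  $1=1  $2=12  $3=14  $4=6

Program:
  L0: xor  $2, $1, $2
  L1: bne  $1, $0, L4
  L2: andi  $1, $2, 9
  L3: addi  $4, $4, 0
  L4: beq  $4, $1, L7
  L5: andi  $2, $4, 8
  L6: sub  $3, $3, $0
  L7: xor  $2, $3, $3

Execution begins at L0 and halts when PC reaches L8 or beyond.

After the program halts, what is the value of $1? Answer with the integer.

9

PC=0  xor  $2, $1, $2        | $0=0 $1=1 $2=13 $3=14 $4=6
PC=1  bne  $1, $0, L4        | $0=0 $1=1 $2=13 $3=14 $4=6  [TAKEN]
PC=2  andi  $1, $2, 9        | $0=0 $1=9 $2=13 $3=14 $4=6
PC=4  beq  $4, $1, L7        | $0=0 $1=9 $2=13 $3=14 $4=6  [not taken]
PC=5  andi  $2, $4, 8        | $0=0 $1=9 $2=0 $3=14 $4=6
PC=6  sub  $3, $3, $0        | $0=0 $1=9 $2=0 $3=14 $4=6
PC=7  xor  $2, $3, $3        | $0=0 $1=9 $2=0 $3=14 $4=6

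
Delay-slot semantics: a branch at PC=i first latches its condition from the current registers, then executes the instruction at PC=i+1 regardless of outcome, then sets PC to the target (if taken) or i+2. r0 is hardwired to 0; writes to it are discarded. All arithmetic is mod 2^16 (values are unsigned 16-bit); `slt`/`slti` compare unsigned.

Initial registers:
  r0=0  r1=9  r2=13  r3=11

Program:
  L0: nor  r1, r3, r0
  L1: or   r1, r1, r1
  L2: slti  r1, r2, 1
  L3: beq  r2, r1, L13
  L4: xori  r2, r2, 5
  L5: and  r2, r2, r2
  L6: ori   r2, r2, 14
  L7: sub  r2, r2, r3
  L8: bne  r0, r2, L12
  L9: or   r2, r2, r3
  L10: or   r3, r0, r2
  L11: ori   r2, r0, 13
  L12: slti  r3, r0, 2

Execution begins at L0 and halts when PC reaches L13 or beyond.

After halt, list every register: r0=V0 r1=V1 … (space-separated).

  step pc=0: nor  r1, r3, r0  regs=(0,65524,13,11)
  step pc=1: or   r1, r1, r1  regs=(0,65524,13,11)
  step pc=2: slti  r1, r2, 1  regs=(0,0,13,11)
  step pc=3: beq  r2, r1, L13  cond=F  regs=(0,0,13,11)
  step pc=4: xori  r2, r2, 5  regs=(0,0,8,11)
  step pc=5: and  r2, r2, r2  regs=(0,0,8,11)
  step pc=6: ori   r2, r2, 14  regs=(0,0,14,11)
  step pc=7: sub  r2, r2, r3  regs=(0,0,3,11)
  step pc=8: bne  r0, r2, L12  cond=T  regs=(0,0,3,11)
  step pc=9: or   r2, r2, r3  regs=(0,0,11,11)
  step pc=12: slti  r3, r0, 2  regs=(0,0,11,1)

r0=0 r1=0 r2=11 r3=1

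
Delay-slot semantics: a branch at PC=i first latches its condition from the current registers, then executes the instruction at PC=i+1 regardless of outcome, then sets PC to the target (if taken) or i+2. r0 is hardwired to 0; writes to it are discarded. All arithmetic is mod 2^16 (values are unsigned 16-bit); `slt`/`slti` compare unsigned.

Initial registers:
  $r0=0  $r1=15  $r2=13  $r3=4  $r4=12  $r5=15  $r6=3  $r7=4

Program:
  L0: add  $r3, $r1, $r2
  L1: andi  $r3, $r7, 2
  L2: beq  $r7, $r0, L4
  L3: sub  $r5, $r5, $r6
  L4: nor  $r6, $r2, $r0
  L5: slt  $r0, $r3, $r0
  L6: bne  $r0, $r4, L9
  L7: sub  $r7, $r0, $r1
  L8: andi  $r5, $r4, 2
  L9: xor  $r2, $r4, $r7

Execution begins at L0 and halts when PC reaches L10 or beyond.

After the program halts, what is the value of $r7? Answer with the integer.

65521

#0 add  $r3, $r1, $r2 ; 0/15/13/28/12/15/3/4
#1 andi  $r3, $r7, 2 ; 0/15/13/0/12/15/3/4
#2 beq  $r7, $r0, L4 ; 0/15/13/0/12/15/3/4 ; →fallthru
#3 sub  $r5, $r5, $r6 ; 0/15/13/0/12/12/3/4
#4 nor  $r6, $r2, $r0 ; 0/15/13/0/12/12/65522/4
#5 slt  $r0, $r3, $r0 ; 0/15/13/0/12/12/65522/4
#6 bne  $r0, $r4, L9 ; 0/15/13/0/12/12/65522/4 ; →target
#7 sub  $r7, $r0, $r1 ; 0/15/13/0/12/12/65522/65521
#9 xor  $r2, $r4, $r7 ; 0/15/65533/0/12/12/65522/65521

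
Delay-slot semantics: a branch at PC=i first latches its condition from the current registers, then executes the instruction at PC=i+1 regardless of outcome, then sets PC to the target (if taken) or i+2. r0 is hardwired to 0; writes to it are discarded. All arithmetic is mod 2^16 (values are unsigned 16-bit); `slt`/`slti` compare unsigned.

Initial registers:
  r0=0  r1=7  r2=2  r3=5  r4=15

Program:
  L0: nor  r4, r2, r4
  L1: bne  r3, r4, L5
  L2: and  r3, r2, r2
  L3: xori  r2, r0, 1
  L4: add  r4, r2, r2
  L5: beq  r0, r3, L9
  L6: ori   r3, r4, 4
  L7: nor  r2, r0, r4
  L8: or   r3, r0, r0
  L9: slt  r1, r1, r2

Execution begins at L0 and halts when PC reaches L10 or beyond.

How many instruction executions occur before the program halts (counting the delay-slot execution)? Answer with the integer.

8

  step pc=0: nor  r4, r2, r4  regs=(0,7,2,5,65520)
  step pc=1: bne  r3, r4, L5  cond=T  regs=(0,7,2,5,65520)
  step pc=2: and  r3, r2, r2  regs=(0,7,2,2,65520)
  step pc=5: beq  r0, r3, L9  cond=F  regs=(0,7,2,2,65520)
  step pc=6: ori   r3, r4, 4  regs=(0,7,2,65524,65520)
  step pc=7: nor  r2, r0, r4  regs=(0,7,15,65524,65520)
  step pc=8: or   r3, r0, r0  regs=(0,7,15,0,65520)
  step pc=9: slt  r1, r1, r2  regs=(0,1,15,0,65520)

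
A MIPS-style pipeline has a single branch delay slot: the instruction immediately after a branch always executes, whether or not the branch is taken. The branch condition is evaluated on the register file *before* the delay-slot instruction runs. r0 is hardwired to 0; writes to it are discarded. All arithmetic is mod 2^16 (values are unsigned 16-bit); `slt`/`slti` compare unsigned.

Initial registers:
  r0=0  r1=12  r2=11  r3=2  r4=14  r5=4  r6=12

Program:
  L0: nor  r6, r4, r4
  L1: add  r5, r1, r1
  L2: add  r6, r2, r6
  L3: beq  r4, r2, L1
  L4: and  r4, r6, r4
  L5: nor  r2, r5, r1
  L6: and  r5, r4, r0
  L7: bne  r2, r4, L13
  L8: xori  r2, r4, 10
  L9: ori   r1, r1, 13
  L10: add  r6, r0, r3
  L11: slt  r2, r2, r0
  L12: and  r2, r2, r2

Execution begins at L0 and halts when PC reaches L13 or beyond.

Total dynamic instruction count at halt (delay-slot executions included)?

9

[0] nor  r6, r4, r4  →  {r0:0, r1:12, r2:11, r3:2, r4:14, r5:4, r6:65521}
[1] add  r5, r1, r1  →  {r0:0, r1:12, r2:11, r3:2, r4:14, r5:24, r6:65521}
[2] add  r6, r2, r6  →  {r0:0, r1:12, r2:11, r3:2, r4:14, r5:24, r6:65532}
[3] beq  r4, r2, L1  →  {r0:0, r1:12, r2:11, r3:2, r4:14, r5:24, r6:65532}  ⟨branch fallthrough⟩
[4] and  r4, r6, r4  →  {r0:0, r1:12, r2:11, r3:2, r4:12, r5:24, r6:65532}
[5] nor  r2, r5, r1  →  {r0:0, r1:12, r2:65507, r3:2, r4:12, r5:24, r6:65532}
[6] and  r5, r4, r0  →  {r0:0, r1:12, r2:65507, r3:2, r4:12, r5:0, r6:65532}
[7] bne  r2, r4, L13  →  {r0:0, r1:12, r2:65507, r3:2, r4:12, r5:0, r6:65532}  ⟨branch taken⟩
[8] xori  r2, r4, 10  →  {r0:0, r1:12, r2:6, r3:2, r4:12, r5:0, r6:65532}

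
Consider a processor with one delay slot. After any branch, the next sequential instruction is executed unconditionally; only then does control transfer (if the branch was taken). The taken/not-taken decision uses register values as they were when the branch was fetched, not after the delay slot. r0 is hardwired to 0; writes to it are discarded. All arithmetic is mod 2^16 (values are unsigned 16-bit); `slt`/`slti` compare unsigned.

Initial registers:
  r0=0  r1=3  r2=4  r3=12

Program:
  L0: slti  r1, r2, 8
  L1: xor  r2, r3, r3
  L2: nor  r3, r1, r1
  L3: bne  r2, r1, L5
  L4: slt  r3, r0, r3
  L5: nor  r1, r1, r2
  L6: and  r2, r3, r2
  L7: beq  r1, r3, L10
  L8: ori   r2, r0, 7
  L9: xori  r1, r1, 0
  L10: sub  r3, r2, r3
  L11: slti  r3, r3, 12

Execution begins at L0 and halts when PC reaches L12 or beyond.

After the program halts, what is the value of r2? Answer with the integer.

7

[0] slti  r1, r2, 8  →  {r0:0, r1:1, r2:4, r3:12}
[1] xor  r2, r3, r3  →  {r0:0, r1:1, r2:0, r3:12}
[2] nor  r3, r1, r1  →  {r0:0, r1:1, r2:0, r3:65534}
[3] bne  r2, r1, L5  →  {r0:0, r1:1, r2:0, r3:65534}  ⟨branch taken⟩
[4] slt  r3, r0, r3  →  {r0:0, r1:1, r2:0, r3:1}
[5] nor  r1, r1, r2  →  {r0:0, r1:65534, r2:0, r3:1}
[6] and  r2, r3, r2  →  {r0:0, r1:65534, r2:0, r3:1}
[7] beq  r1, r3, L10  →  {r0:0, r1:65534, r2:0, r3:1}  ⟨branch fallthrough⟩
[8] ori   r2, r0, 7  →  {r0:0, r1:65534, r2:7, r3:1}
[9] xori  r1, r1, 0  →  {r0:0, r1:65534, r2:7, r3:1}
[10] sub  r3, r2, r3  →  {r0:0, r1:65534, r2:7, r3:6}
[11] slti  r3, r3, 12  →  {r0:0, r1:65534, r2:7, r3:1}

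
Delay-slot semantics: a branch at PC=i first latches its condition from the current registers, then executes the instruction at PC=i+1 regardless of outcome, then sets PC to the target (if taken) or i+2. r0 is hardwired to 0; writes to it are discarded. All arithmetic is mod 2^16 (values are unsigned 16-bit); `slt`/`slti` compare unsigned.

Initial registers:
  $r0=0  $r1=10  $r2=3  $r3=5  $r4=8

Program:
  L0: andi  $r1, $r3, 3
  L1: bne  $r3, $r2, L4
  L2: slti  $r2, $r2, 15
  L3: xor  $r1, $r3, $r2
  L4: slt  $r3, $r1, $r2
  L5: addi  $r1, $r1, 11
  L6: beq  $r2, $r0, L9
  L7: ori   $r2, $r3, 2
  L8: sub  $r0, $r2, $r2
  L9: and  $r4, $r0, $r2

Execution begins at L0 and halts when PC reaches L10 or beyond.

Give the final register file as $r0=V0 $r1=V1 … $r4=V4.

PC=0  andi  $r1, $r3, 3      | $r0=0 $r1=1 $r2=3 $r3=5 $r4=8
PC=1  bne  $r3, $r2, L4      | $r0=0 $r1=1 $r2=3 $r3=5 $r4=8  [TAKEN]
PC=2  slti  $r2, $r2, 15     | $r0=0 $r1=1 $r2=1 $r3=5 $r4=8
PC=4  slt  $r3, $r1, $r2     | $r0=0 $r1=1 $r2=1 $r3=0 $r4=8
PC=5  addi  $r1, $r1, 11     | $r0=0 $r1=12 $r2=1 $r3=0 $r4=8
PC=6  beq  $r2, $r0, L9      | $r0=0 $r1=12 $r2=1 $r3=0 $r4=8  [not taken]
PC=7  ori   $r2, $r3, 2      | $r0=0 $r1=12 $r2=2 $r3=0 $r4=8
PC=8  sub  $r0, $r2, $r2     | $r0=0 $r1=12 $r2=2 $r3=0 $r4=8
PC=9  and  $r4, $r0, $r2     | $r0=0 $r1=12 $r2=2 $r3=0 $r4=0

$r0=0 $r1=12 $r2=2 $r3=0 $r4=0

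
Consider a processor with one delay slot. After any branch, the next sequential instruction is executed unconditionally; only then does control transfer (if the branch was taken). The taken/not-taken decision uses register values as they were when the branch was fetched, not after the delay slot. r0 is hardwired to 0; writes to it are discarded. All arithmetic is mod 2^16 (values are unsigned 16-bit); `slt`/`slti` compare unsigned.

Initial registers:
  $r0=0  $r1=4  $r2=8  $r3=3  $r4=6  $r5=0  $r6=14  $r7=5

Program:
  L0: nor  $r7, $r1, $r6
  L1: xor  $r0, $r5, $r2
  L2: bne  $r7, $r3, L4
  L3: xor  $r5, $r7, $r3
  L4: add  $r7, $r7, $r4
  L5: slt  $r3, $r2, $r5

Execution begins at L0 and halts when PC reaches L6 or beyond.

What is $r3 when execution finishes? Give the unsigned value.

PC=0  nor  $r7, $r1, $r6     | $r0=0 $r1=4 $r2=8 $r3=3 $r4=6 $r5=0 $r6=14 $r7=65521
PC=1  xor  $r0, $r5, $r2     | $r0=0 $r1=4 $r2=8 $r3=3 $r4=6 $r5=0 $r6=14 $r7=65521
PC=2  bne  $r7, $r3, L4      | $r0=0 $r1=4 $r2=8 $r3=3 $r4=6 $r5=0 $r6=14 $r7=65521  [TAKEN]
PC=3  xor  $r5, $r7, $r3     | $r0=0 $r1=4 $r2=8 $r3=3 $r4=6 $r5=65522 $r6=14 $r7=65521
PC=4  add  $r7, $r7, $r4     | $r0=0 $r1=4 $r2=8 $r3=3 $r4=6 $r5=65522 $r6=14 $r7=65527
PC=5  slt  $r3, $r2, $r5     | $r0=0 $r1=4 $r2=8 $r3=1 $r4=6 $r5=65522 $r6=14 $r7=65527

1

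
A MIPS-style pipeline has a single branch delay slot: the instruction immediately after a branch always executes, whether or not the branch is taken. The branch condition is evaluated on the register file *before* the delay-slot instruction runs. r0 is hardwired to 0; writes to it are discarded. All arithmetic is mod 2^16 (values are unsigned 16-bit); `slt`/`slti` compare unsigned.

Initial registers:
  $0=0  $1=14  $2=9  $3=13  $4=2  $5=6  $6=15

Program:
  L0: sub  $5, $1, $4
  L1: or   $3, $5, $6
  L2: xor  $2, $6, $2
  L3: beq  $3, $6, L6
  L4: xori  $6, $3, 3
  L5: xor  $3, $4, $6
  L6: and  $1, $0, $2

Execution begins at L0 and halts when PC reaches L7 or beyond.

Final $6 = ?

12

  step pc=0: sub  $5, $1, $4  regs=(0,14,9,13,2,12,15)
  step pc=1: or   $3, $5, $6  regs=(0,14,9,15,2,12,15)
  step pc=2: xor  $2, $6, $2  regs=(0,14,6,15,2,12,15)
  step pc=3: beq  $3, $6, L6  cond=T  regs=(0,14,6,15,2,12,15)
  step pc=4: xori  $6, $3, 3  regs=(0,14,6,15,2,12,12)
  step pc=6: and  $1, $0, $2  regs=(0,0,6,15,2,12,12)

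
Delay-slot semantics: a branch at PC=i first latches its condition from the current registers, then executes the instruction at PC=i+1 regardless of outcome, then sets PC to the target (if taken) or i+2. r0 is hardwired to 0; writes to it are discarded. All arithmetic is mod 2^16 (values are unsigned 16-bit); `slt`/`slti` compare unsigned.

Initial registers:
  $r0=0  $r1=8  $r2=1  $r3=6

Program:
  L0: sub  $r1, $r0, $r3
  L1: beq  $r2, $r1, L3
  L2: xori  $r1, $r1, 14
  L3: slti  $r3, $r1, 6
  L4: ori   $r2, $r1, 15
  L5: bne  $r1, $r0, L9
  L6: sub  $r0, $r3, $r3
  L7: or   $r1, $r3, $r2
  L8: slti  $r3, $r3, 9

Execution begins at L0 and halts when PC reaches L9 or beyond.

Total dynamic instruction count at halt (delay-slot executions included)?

7

PC=0  sub  $r1, $r0, $r3     | $r0=0 $r1=65530 $r2=1 $r3=6
PC=1  beq  $r2, $r1, L3      | $r0=0 $r1=65530 $r2=1 $r3=6  [not taken]
PC=2  xori  $r1, $r1, 14     | $r0=0 $r1=65524 $r2=1 $r3=6
PC=3  slti  $r3, $r1, 6      | $r0=0 $r1=65524 $r2=1 $r3=0
PC=4  ori   $r2, $r1, 15     | $r0=0 $r1=65524 $r2=65535 $r3=0
PC=5  bne  $r1, $r0, L9      | $r0=0 $r1=65524 $r2=65535 $r3=0  [TAKEN]
PC=6  sub  $r0, $r3, $r3     | $r0=0 $r1=65524 $r2=65535 $r3=0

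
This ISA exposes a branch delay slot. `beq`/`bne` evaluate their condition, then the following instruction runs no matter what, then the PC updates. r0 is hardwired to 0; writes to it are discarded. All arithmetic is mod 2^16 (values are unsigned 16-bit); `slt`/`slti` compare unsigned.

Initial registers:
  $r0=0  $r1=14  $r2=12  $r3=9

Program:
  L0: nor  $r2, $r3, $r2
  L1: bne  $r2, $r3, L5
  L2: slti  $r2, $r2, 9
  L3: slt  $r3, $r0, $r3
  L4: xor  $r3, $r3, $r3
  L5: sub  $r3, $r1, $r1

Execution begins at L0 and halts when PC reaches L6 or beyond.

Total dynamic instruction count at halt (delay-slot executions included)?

  step pc=0: nor  $r2, $r3, $r2  regs=(0,14,65522,9)
  step pc=1: bne  $r2, $r3, L5  cond=T  regs=(0,14,65522,9)
  step pc=2: slti  $r2, $r2, 9  regs=(0,14,0,9)
  step pc=5: sub  $r3, $r1, $r1  regs=(0,14,0,0)

4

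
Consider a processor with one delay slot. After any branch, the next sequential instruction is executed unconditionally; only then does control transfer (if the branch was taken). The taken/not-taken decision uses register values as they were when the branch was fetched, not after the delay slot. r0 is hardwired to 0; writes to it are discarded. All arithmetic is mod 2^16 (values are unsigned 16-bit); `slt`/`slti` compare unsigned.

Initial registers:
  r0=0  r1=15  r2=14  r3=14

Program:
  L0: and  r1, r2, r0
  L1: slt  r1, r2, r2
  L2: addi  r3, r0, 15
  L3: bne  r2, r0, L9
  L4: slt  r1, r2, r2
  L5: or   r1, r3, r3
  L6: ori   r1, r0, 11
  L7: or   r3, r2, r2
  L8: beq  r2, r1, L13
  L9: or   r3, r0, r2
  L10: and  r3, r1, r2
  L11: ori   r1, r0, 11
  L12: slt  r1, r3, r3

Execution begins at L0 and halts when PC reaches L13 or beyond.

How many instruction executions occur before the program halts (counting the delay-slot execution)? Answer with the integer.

9

PC=0  and  r1, r2, r0        | r0=0 r1=0 r2=14 r3=14
PC=1  slt  r1, r2, r2        | r0=0 r1=0 r2=14 r3=14
PC=2  addi  r3, r0, 15       | r0=0 r1=0 r2=14 r3=15
PC=3  bne  r2, r0, L9        | r0=0 r1=0 r2=14 r3=15  [TAKEN]
PC=4  slt  r1, r2, r2        | r0=0 r1=0 r2=14 r3=15
PC=9  or   r3, r0, r2        | r0=0 r1=0 r2=14 r3=14
PC=10 and  r3, r1, r2        | r0=0 r1=0 r2=14 r3=0
PC=11 ori   r1, r0, 11       | r0=0 r1=11 r2=14 r3=0
PC=12 slt  r1, r3, r3        | r0=0 r1=0 r2=14 r3=0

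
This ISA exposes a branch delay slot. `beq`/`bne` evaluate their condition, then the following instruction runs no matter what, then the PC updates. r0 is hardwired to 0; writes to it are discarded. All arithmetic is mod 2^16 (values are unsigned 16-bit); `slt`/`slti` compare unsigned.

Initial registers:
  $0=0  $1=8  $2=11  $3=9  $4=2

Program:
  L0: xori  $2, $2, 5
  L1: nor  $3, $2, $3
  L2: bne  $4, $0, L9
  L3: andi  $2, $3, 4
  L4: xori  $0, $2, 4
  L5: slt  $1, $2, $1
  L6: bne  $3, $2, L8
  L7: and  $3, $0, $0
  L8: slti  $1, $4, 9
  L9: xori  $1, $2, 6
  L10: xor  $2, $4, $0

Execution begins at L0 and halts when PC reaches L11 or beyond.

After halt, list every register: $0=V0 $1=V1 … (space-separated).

$0=0 $1=6 $2=2 $3=65520 $4=2

PC=0  xori  $2, $2, 5        | $0=0 $1=8 $2=14 $3=9 $4=2
PC=1  nor  $3, $2, $3        | $0=0 $1=8 $2=14 $3=65520 $4=2
PC=2  bne  $4, $0, L9        | $0=0 $1=8 $2=14 $3=65520 $4=2  [TAKEN]
PC=3  andi  $2, $3, 4        | $0=0 $1=8 $2=0 $3=65520 $4=2
PC=9  xori  $1, $2, 6        | $0=0 $1=6 $2=0 $3=65520 $4=2
PC=10 xor  $2, $4, $0        | $0=0 $1=6 $2=2 $3=65520 $4=2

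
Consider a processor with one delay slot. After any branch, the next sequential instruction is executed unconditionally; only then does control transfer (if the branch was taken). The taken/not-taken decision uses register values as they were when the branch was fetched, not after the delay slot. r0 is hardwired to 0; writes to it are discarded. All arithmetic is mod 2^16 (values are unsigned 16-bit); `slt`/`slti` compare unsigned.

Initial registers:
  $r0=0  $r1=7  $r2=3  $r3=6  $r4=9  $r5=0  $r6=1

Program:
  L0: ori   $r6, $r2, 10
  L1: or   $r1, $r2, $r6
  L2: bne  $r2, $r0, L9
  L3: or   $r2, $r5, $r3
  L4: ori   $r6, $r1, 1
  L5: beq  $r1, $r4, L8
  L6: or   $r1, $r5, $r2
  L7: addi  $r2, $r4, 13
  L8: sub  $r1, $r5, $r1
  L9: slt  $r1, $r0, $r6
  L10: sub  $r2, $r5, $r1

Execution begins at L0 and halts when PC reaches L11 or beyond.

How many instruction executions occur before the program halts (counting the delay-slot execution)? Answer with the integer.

6

[0] ori   $r6, $r2, 10  →  {$r0:0, $r1:7, $r2:3, $r3:6, $r4:9, $r5:0, $r6:11}
[1] or   $r1, $r2, $r6  →  {$r0:0, $r1:11, $r2:3, $r3:6, $r4:9, $r5:0, $r6:11}
[2] bne  $r2, $r0, L9  →  {$r0:0, $r1:11, $r2:3, $r3:6, $r4:9, $r5:0, $r6:11}  ⟨branch taken⟩
[3] or   $r2, $r5, $r3  →  {$r0:0, $r1:11, $r2:6, $r3:6, $r4:9, $r5:0, $r6:11}
[9] slt  $r1, $r0, $r6  →  {$r0:0, $r1:1, $r2:6, $r3:6, $r4:9, $r5:0, $r6:11}
[10] sub  $r2, $r5, $r1  →  {$r0:0, $r1:1, $r2:65535, $r3:6, $r4:9, $r5:0, $r6:11}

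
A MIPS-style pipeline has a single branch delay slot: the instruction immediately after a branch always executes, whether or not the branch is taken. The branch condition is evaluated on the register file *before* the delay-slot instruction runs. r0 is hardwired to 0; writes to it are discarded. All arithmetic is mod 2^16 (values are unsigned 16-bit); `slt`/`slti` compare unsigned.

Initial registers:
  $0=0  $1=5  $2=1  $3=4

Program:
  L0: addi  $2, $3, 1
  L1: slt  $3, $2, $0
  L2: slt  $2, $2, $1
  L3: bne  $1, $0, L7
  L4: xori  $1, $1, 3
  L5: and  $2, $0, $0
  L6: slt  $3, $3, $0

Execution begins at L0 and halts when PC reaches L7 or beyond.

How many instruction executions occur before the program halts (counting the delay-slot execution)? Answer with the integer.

5

PC=0  addi  $2, $3, 1        | $0=0 $1=5 $2=5 $3=4
PC=1  slt  $3, $2, $0        | $0=0 $1=5 $2=5 $3=0
PC=2  slt  $2, $2, $1        | $0=0 $1=5 $2=0 $3=0
PC=3  bne  $1, $0, L7        | $0=0 $1=5 $2=0 $3=0  [TAKEN]
PC=4  xori  $1, $1, 3        | $0=0 $1=6 $2=0 $3=0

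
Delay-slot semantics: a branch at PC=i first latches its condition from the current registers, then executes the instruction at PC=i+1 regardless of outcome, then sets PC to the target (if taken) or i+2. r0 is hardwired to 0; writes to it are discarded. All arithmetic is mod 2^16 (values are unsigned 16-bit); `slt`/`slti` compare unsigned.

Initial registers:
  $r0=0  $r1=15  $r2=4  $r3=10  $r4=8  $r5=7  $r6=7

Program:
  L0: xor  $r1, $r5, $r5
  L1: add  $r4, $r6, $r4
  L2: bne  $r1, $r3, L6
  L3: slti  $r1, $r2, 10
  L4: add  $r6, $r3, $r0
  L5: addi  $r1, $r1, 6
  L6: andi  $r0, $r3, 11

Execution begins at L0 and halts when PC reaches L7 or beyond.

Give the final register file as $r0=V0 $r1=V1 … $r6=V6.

$r0=0 $r1=1 $r2=4 $r3=10 $r4=15 $r5=7 $r6=7

  step pc=0: xor  $r1, $r5, $r5  regs=(0,0,4,10,8,7,7)
  step pc=1: add  $r4, $r6, $r4  regs=(0,0,4,10,15,7,7)
  step pc=2: bne  $r1, $r3, L6  cond=T  regs=(0,0,4,10,15,7,7)
  step pc=3: slti  $r1, $r2, 10  regs=(0,1,4,10,15,7,7)
  step pc=6: andi  $r0, $r3, 11  regs=(0,1,4,10,15,7,7)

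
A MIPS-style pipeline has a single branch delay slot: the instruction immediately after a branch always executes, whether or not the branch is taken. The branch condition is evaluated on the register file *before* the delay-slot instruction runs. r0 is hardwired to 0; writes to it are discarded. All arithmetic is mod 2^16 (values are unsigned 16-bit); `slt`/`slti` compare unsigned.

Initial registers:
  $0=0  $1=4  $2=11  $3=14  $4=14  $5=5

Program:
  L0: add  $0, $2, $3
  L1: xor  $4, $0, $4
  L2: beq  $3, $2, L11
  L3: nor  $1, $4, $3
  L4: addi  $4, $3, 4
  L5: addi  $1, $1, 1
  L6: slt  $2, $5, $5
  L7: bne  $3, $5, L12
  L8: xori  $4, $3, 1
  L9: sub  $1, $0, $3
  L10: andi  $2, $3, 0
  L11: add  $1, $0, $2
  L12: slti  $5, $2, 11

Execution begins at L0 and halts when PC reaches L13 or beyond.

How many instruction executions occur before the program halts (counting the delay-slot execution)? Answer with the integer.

PC=0  add  $0, $2, $3        | $0=0 $1=4 $2=11 $3=14 $4=14 $5=5
PC=1  xor  $4, $0, $4        | $0=0 $1=4 $2=11 $3=14 $4=14 $5=5
PC=2  beq  $3, $2, L11       | $0=0 $1=4 $2=11 $3=14 $4=14 $5=5  [not taken]
PC=3  nor  $1, $4, $3        | $0=0 $1=65521 $2=11 $3=14 $4=14 $5=5
PC=4  addi  $4, $3, 4        | $0=0 $1=65521 $2=11 $3=14 $4=18 $5=5
PC=5  addi  $1, $1, 1        | $0=0 $1=65522 $2=11 $3=14 $4=18 $5=5
PC=6  slt  $2, $5, $5        | $0=0 $1=65522 $2=0 $3=14 $4=18 $5=5
PC=7  bne  $3, $5, L12       | $0=0 $1=65522 $2=0 $3=14 $4=18 $5=5  [TAKEN]
PC=8  xori  $4, $3, 1        | $0=0 $1=65522 $2=0 $3=14 $4=15 $5=5
PC=12 slti  $5, $2, 11       | $0=0 $1=65522 $2=0 $3=14 $4=15 $5=1

10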